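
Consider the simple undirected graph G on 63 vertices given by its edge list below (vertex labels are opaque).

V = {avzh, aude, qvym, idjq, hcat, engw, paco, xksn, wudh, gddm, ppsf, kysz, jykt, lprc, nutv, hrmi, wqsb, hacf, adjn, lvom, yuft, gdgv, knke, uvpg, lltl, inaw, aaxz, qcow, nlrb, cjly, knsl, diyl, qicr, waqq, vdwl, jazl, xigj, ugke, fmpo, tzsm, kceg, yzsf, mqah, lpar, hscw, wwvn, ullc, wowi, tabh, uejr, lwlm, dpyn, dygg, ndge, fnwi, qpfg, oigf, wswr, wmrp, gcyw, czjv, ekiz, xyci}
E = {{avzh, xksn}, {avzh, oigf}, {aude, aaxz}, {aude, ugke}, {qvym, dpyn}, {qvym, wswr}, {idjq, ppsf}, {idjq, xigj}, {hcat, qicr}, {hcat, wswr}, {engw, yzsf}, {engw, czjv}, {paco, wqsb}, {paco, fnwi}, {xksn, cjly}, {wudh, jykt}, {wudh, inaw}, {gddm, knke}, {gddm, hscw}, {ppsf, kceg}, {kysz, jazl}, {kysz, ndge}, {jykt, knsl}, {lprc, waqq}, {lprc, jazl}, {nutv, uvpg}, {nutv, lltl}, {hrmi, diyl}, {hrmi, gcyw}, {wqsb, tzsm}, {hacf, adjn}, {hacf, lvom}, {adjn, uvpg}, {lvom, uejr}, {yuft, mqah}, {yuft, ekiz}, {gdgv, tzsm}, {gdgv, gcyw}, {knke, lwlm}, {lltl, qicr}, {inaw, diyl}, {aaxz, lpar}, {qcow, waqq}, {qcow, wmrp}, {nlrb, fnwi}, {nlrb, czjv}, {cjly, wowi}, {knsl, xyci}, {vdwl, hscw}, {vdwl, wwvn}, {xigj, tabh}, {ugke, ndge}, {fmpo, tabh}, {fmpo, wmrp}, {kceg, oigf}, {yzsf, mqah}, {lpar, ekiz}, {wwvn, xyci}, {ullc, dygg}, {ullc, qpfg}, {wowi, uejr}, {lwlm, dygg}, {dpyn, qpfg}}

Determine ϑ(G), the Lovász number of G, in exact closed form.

63*cos(pi/63)/(cos(pi/63) + 1)

Vertex gdgv has 2 neighbors: tzsm, gcyw.
Vertex ppsf has 2 neighbors: idjq, kceg.
Vertex jazl has 2 neighbors: kysz, lprc.
deg(mqah) = 2; N(mqah) = {yuft, yzsf}.
G on 63 vertices is 2-regular; connected 2-regular on 63 ⇒ C_{63}.
spec(A) ≈ [2.0, 1.990062, 1.960345, 1.911146, 1.842952, 1.756443, 1.652478, 1.532089, 1.396474, 1.24698, 1.085093, 0.912421, 0.730682, 0.541681, 0.347296, 0.14946, -0.049861, -0.248687, -0.445042, -0.636973, -0.822574, -1.0, -1.167487, -1.323372, -1.466104, -1.594265, -1.706582, -1.801938, -1.879385, -1.938155, -1.977662, -1.997514] (distinct, 6 d.p.).
ϑ = −N·λ_min/(λ_max−λ_min) = −63·(-2*cos(pi/63))/(2−(-2*cos(pi/63))) = 63*cos(pi/63)/(cos(pi/63) + 1).
≈ 31.480409333 (to 9 d.p.).
α=31, χ(Ḡ)=32; ϑ=63*cos(pi/63)/(cos(pi/63) + 1) lies between (both strict).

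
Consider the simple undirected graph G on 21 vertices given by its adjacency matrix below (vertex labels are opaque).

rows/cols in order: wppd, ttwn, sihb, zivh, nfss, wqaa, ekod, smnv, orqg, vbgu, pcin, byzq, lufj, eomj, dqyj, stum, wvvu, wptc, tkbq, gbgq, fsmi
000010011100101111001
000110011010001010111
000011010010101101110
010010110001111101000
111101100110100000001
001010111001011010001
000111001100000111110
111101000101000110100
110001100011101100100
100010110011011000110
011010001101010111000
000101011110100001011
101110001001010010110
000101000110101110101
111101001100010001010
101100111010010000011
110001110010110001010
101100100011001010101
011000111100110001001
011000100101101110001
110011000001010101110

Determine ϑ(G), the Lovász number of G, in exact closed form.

Vertex ekod has 10 neighbors: zivh, nfss, wqaa, orqg, vbgu, stum, wvvu, wptc, tkbq, gbgq.
N(fsmi) = {wppd, ttwn, nfss, wqaa, byzq, eomj, stum, wptc, tkbq, gbgq}, |N(fsmi)| = 10.
Vertex smnv has 10 neighbors: wppd, ttwn, sihb, zivh, wqaa, vbgu, byzq, stum, wvvu, tkbq.
deg(tkbq) = 10; N(tkbq) = {ttwn, sihb, ekod, smnv, orqg, vbgu, lufj, eomj, wptc, fsmi}.
10-regular, N=21; Kneser K(7,2) on C(7,2)=21 vertices.
Distinct eigenvalues (to 5 d.p.): [10.0, 1.0, -4.0].
Lovász: ϑ = −21(-4)/(10+-1*(-4)) = 6.
Numerically 6.000000000.

6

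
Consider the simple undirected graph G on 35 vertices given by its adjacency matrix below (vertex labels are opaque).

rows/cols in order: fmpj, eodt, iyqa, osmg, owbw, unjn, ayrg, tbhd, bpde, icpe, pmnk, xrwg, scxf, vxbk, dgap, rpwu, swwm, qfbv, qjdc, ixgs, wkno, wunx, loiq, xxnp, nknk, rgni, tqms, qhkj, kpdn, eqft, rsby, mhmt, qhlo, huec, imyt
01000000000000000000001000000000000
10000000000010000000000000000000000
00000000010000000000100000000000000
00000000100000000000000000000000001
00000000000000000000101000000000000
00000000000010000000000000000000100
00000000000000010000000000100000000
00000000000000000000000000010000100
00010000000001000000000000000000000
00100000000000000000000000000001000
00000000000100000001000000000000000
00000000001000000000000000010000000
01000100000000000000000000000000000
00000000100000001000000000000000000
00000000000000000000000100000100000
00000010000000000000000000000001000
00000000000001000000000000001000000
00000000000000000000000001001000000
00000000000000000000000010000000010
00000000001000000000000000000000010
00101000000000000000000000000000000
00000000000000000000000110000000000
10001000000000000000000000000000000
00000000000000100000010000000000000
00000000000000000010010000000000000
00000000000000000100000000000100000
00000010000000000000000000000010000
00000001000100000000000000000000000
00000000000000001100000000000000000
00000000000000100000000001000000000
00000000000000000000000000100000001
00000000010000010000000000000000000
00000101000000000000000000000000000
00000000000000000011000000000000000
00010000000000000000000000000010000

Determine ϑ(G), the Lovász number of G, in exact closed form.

deg(iyqa) = 2; N(iyqa) = {icpe, wkno}.
Vertex fmpj has 2 neighbors: eodt, loiq.
deg(tbhd) = 2; N(tbhd) = {qhkj, qhlo}.
Vertex bpde has 2 neighbors: osmg, vxbk.
deg(v) = 2 for all v (|V|=35); connected 2-regular on 35 ⇒ C_{35}.
Distinct eigenvalues (to 5 d.p.): [2.0, 1.96786, 1.87247, 1.7169, 1.50614, 1.24698, 0.94774, 0.61803, 0.26847, -0.08973, -0.44504, -0.78605, -1.10179, -1.38213, -1.61803, -1.80194, -1.92793, -1.99195].
Lovász: ϑ = −35(-2*cos(pi/35))/(2+-(-1)*2*cos(pi/35)) = 35*cos(pi/35)/(cos(pi/35) + 1).
Numerically 17.4647.
Check 17 ≤ 35*cos(pi/35)/(cos(pi/35) + 1) ≤ 18: both strict.

35*cos(pi/35)/(cos(pi/35) + 1)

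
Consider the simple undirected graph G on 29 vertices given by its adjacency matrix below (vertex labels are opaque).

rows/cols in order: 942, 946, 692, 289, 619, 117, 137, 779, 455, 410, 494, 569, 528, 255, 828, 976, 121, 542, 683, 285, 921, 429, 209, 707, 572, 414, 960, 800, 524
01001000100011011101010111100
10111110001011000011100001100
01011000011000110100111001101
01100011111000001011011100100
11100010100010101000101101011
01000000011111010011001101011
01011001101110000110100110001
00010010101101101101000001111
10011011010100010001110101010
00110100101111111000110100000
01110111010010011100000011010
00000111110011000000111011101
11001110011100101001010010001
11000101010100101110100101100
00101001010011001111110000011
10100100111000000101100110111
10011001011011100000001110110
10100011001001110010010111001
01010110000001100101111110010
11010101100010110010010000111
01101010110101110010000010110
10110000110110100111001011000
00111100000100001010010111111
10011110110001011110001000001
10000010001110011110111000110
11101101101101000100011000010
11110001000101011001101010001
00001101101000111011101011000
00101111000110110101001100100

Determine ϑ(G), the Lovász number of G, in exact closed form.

Vertex 289 has 14 neighbors: 946, 692, 137, 779, 455, 410, 494, 121, 683, 285, 429, 209, 707, 960.
N(285) = {942, 946, 289, 117, 779, 455, 528, 828, 976, 683, 429, 960, 800, 524}, |N(285)| = 14.
Vertex 572 has 14 neighbors: 942, 137, 494, 569, 528, 976, 121, 542, 683, 921, 429, 209, 960, 800.
N(569) = {117, 137, 779, 455, 410, 528, 255, 921, 429, 209, 572, 414, 960, 524}, |N(569)| = 14.
Regular of degree 14 on 29 vertices: Paley(29): SR with (k,λ,μ)=(14,6,7).
spec(A) ≈ [14.0, 2.1926, -3.1926] (distinct, 4 d.p.).
ϑ = −N·λ_min/(λ_max−λ_min) = −29·(-sqrt(29)/2 - 1/2)/(14−(-sqrt(29)/2 - 1/2)) = sqrt(29).
= 5.38516481… (decimal).

sqrt(29)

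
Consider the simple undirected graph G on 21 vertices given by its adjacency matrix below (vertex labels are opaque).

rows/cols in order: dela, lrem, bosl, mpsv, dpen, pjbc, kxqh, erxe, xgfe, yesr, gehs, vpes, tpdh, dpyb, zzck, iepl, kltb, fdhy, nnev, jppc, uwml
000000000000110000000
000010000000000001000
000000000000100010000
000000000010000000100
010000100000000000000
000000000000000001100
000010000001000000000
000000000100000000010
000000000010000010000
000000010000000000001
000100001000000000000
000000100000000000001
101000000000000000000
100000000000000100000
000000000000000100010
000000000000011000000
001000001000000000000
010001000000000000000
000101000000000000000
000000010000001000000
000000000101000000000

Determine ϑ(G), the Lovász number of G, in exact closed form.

21*cos(pi/21)/(cos(pi/21) + 1)

deg(lrem) = 2; N(lrem) = {dpen, fdhy}.
Vertex kxqh has 2 neighbors: dpen, vpes.
deg(dela) = 2; N(dela) = {tpdh, dpyb}.
deg(pjbc) = 2; N(pjbc) = {fdhy, nnev}.
deg(v) = 2 for all v (|V|=21); the odd cycle C_{21}.
spec(A) ≈ [2.0, 1.9111, 1.6525, 1.247, 0.7307, 0.1495, -0.445, -1.0, -1.4661, -1.8019, -1.9777] (distinct, 4 d.p.).
With N=21: ϑ(G) = 21·(-(-1)*2*cos(pi/21))/(2−(-2*cos(pi/21))) = 21*cos(pi/21)/(cos(pi/21) + 1).
≈ 10.441033 (to 6 d.p.).
Check 10 ≤ 21*cos(pi/21)/(cos(pi/21) + 1) ≤ 11: both strict.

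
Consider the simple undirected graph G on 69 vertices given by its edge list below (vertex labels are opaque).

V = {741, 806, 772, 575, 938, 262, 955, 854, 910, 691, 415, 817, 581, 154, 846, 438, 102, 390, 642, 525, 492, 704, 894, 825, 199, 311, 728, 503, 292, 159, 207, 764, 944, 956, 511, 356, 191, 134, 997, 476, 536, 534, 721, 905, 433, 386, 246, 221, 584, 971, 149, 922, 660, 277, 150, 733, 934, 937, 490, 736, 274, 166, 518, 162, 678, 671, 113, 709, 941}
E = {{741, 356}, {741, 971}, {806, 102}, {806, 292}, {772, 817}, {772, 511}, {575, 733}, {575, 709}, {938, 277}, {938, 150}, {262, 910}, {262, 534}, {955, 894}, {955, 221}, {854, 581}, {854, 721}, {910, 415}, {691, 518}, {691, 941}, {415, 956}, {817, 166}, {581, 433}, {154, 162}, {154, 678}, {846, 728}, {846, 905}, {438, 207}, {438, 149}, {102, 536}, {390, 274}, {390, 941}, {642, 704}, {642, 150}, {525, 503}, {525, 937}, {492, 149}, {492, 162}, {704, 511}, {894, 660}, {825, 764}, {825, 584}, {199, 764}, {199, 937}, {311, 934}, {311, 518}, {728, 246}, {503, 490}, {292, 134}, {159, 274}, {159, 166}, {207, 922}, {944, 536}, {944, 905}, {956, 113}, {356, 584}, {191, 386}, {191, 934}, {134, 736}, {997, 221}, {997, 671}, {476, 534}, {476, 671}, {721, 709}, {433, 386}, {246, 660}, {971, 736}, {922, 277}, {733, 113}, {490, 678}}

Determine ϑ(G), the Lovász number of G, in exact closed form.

69*cos(pi/69)/(cos(pi/69) + 1)

Vertex 937 has 2 neighbors: 525, 199.
deg(159) = 2; N(159) = {274, 166}.
Vertex 102 has 2 neighbors: 806, 536.
deg(134) = 2; N(134) = {292, 736}.
69-vertex 2-regular graph: this is C_{69}, the 69-cycle.
A has 35 distinct eigenvalues ≈ [2.0, 1.991714, 1.966923, 1.925835, 1.868788, 1.796255, 1.708839, 1.607262, 1.492367, 1.365106, 1.226534, 1.077797, 0.92013, 0.754838, 0.583292, 0.406912, 0.22716, 0.045526, -0.136485, -0.317365, -0.495616, -0.669759, -0.838353, -1.0, -1.153361, -1.297164, -1.430219, -1.551423, -1.659771, -1.754365, -1.834423, -1.899279, -1.948398, -1.981372, -1.997927].
−69·(-2*cos(pi/69)) / ((2)−(-2*cos(pi/69))) = 69*cos(pi/69)/(cos(pi/69) + 1) = ϑ(G).
ϑ(G) ≈ 34.482114103.
α=34, χ(Ḡ)=35; ϑ=69*cos(pi/69)/(cos(pi/69) + 1) lies between (both strict).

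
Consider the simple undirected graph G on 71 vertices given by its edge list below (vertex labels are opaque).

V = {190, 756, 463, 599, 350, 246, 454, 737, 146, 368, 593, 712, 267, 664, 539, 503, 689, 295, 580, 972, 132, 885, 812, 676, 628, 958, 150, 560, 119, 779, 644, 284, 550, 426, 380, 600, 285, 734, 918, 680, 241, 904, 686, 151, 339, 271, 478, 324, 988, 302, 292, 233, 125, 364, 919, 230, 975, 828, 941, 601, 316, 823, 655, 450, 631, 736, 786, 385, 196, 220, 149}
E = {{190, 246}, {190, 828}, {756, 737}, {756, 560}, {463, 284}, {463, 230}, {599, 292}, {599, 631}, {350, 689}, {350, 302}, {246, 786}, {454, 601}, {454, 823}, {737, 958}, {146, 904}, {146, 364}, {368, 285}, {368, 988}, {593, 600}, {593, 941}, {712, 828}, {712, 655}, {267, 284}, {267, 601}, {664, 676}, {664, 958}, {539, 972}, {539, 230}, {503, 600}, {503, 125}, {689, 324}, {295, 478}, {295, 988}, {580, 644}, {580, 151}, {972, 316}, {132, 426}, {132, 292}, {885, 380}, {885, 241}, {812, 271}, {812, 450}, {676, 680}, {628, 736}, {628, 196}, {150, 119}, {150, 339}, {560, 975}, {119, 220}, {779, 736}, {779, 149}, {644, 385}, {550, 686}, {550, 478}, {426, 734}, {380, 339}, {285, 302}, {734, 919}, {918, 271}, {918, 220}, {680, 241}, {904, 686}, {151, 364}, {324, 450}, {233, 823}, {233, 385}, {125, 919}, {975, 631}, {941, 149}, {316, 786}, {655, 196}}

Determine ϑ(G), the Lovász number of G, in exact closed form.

N(756) = {737, 560}, |N(756)| = 2.
N(324) = {689, 450}, |N(324)| = 2.
Vertex 664 has 2 neighbors: 676, 958.
Vertex 580 has 2 neighbors: 644, 151.
2-regular, N=71; connected 2-regular on 71 ⇒ C_{71}.
The 36 distinct eigenvalues: [2.0, 1.99217, 1.96876, 1.92993, 1.876, 1.80739, 1.72463, 1.62837, 1.51937, 1.39848, 1.26665, 1.1249, 0.97435, 0.81617, 0.6516, 0.48194, 0.3085, 0.13265, -0.04424, -0.22079, -0.3956, -0.56732, -0.7346, -0.89613, -1.05065, -1.19694, -1.33387, -1.46036, -1.57542, -1.67814, -1.76774, -1.8435, -1.90483, -1.95125, -1.98241, -1.99804].
ϑ = −N·λ_min/(λ_max−λ_min) = −71·(-2*cos(pi/71))/(2−(-2*cos(pi/71))) = 71*cos(pi/71)/(cos(pi/71) + 1).
≈ 35.4826 (to 4 d.p.).
35 ≤ 71*cos(pi/71)/(cos(pi/71) + 1) ≤ 36: both strict.

71*cos(pi/71)/(cos(pi/71) + 1)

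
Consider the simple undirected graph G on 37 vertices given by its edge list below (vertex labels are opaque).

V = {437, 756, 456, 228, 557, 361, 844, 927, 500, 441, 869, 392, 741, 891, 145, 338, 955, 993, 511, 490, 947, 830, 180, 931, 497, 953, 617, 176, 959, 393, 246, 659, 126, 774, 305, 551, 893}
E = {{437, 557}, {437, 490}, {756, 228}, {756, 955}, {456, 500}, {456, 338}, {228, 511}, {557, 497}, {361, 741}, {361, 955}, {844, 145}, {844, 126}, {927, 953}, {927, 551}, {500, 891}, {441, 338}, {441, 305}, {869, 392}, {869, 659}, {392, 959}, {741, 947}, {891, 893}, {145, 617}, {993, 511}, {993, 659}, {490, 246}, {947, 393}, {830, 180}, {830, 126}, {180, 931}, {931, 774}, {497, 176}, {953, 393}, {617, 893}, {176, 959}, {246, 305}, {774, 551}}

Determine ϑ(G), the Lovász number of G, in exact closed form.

N(497) = {557, 176}, |N(497)| = 2.
N(557) = {437, 497}, |N(557)| = 2.
Vertex 893 has 2 neighbors: 891, 617.
deg(931) = 2; N(931) = {180, 774}.
37-vertex 2-regular graph: the odd cycle C_{37}.
spec(A) ≈ [2.0, 1.9712, 1.8858, 1.746, 1.5561, 1.3213, 1.0486, 0.7457, 0.4214, 0.0849, -0.254, -0.5856, -0.9004, -1.1893, -1.4439, -1.657, -1.8225, -1.9355, -1.9928] (distinct, 4 d.p.).
λ_max=2, λ_min=-2*cos(pi/37); ϑ = −37·λ_min/(λ_max−λ_min) = 37*cos(pi/37)/(cos(pi/37) + 1).
Numerically 18.466616637.
Sandwich: α(G)=18 ≤ ϑ(G)=37*cos(pi/37)/(cos(pi/37) + 1) ≤ χ(Ḡ)=19 (both strict).

37*cos(pi/37)/(cos(pi/37) + 1)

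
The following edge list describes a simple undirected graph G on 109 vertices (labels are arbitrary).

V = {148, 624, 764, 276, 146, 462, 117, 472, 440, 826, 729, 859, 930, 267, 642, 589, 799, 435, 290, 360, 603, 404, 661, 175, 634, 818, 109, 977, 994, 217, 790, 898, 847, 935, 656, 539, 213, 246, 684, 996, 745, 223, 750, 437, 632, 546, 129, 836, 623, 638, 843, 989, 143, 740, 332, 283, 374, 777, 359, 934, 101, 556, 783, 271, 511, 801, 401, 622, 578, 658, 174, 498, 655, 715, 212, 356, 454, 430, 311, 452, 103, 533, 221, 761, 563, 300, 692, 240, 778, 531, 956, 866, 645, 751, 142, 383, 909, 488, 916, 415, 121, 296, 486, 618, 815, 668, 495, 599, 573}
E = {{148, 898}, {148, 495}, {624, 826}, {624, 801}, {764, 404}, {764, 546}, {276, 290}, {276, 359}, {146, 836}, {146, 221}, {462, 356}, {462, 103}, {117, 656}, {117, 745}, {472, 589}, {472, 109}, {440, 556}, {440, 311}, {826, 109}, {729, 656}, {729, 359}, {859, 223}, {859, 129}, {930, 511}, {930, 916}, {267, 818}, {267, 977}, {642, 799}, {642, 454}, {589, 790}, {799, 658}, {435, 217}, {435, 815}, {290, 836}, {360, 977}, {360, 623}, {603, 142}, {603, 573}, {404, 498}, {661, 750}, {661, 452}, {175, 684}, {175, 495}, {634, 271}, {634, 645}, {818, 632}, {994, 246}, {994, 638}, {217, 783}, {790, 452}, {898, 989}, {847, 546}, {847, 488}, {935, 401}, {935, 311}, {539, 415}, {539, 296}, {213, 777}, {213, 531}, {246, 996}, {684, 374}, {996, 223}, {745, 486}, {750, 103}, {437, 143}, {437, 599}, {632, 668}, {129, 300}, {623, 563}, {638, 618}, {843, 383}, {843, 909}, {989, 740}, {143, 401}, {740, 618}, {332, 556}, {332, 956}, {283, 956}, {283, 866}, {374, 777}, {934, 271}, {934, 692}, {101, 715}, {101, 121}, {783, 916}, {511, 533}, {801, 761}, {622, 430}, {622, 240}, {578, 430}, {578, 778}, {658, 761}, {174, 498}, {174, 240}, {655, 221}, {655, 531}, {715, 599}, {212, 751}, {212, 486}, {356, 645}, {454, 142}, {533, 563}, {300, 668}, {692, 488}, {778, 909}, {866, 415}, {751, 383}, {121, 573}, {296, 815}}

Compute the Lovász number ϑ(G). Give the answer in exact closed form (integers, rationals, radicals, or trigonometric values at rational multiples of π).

109*cos(pi/109)/(cos(pi/109) + 1)

N(599) = {437, 715}, |N(599)| = 2.
deg(642) = 2; N(642) = {799, 454}.
Vertex 623 has 2 neighbors: 360, 563.
Vertex 729 has 2 neighbors: 656, 359.
Regular of degree 2 on 109 vertices: connected 2-regular on 109 ⇒ C_{109}.
Distinct eigenvalues (to 5 d.p.): [2.0, 1.99668, 1.98672, 1.97017, 1.94707, 1.9175, 1.88157, 1.83938, 1.79108, 1.73683, 1.67682, 1.61123, 1.54029, 1.46424, 1.38332, 1.2978, 1.20797, 1.11413, 1.01659, 0.91568, 0.81172, 0.70506, 0.59606, 0.48509, 0.3725, 0.25867, 0.14399, 0.02882, -0.08644, -0.20141, -0.31572, -0.42897, -0.5408, -0.65083, -0.7587, -0.86406, -0.96654, -1.06581, -1.16154, -1.25341, -1.34111, -1.42437, -1.50289, -1.57642, -1.64471, -1.70754, -1.76469, -1.81598, -1.86125, -1.90032, -1.93309, -1.95943, -1.97927, -1.99253, -1.99917].
−109·(-2*cos(pi/109)) / ((2)−(-2*cos(pi/109))) = 109*cos(pi/109)/(cos(pi/109) + 1) = ϑ(G).
ϑ(G) ≈ 54.48868.
Check 54 ≤ 109*cos(pi/109)/(cos(pi/109) + 1) ≤ 55: both strict.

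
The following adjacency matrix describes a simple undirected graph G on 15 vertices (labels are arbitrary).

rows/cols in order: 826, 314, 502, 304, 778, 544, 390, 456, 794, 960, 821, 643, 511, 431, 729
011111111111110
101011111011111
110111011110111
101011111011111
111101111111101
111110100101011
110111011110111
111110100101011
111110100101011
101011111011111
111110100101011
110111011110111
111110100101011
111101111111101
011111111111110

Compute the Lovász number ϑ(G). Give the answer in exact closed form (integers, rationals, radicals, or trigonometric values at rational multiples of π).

5

N(778) = {826, 314, 502, 304, 544, 390, 456, 794, 960, 821, 643, 511, 729}, |N(778)| = 13.
deg(729) = 13; N(729) = {314, 502, 304, 778, 544, 390, 456, 794, 960, 821, 643, 511, 431}.
deg(431) = 13; N(431) = {826, 314, 502, 304, 544, 390, 456, 794, 960, 821, 643, 511, 729}.
deg(794) = 10; N(794) = {826, 314, 502, 304, 778, 390, 960, 643, 431, 729}.
5 parts of sizes [5, 3, 3, 2, 2]; α(G) = 5 = ϑ (perfect).
= 5.0000… (decimal).
5 ≤ 5 ≤ 5: collapsed.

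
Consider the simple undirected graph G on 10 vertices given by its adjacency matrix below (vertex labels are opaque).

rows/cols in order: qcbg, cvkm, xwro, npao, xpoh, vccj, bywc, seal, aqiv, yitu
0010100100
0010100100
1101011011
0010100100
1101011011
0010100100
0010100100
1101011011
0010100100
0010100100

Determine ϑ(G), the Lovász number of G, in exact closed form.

Vertex aqiv has 3 neighbors: xwro, xpoh, seal.
deg(npao) = 3; N(npao) = {xwro, xpoh, seal}.
Vertex qcbg has 3 neighbors: xwro, xpoh, seal.
deg(xwro) = 7; N(xwro) = {qcbg, cvkm, npao, vccj, bywc, aqiv, yitu}.
Complete multipartite on [7, 3]: sandwich collapses at ϑ=7.
Numerically 7.0000000.
α=7, χ(Ḡ)=7; ϑ=7 lies between (collapsed).

7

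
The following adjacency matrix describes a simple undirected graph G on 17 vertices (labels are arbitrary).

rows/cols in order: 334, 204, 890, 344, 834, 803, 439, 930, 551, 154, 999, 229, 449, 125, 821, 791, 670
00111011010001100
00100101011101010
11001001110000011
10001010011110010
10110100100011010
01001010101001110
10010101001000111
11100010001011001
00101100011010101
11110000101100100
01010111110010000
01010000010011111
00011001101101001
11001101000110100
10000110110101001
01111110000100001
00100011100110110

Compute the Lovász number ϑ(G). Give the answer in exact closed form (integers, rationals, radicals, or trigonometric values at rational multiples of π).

N(930) = {334, 204, 890, 439, 999, 449, 125, 670}, |N(930)| = 8.
N(125) = {334, 204, 834, 803, 930, 229, 449, 821}, |N(125)| = 8.
Vertex 334 has 8 neighbors: 890, 344, 834, 439, 930, 154, 125, 821.
deg(439) = 8; N(439) = {334, 344, 803, 930, 999, 821, 791, 670}.
17-vertex 8-regular graph: SR(17,8,3,4) — a Paley graph.
The 3 distinct eigenvalues: [8.0, 1.561553, -2.561553].
With N=17: ϑ(G) = 17·(-(-sqrt(17)/2 - 1/2))/(8−(-sqrt(17)/2 - 1/2)) = sqrt(17).
≈ 4.123105626 (to 9 d.p.).

sqrt(17)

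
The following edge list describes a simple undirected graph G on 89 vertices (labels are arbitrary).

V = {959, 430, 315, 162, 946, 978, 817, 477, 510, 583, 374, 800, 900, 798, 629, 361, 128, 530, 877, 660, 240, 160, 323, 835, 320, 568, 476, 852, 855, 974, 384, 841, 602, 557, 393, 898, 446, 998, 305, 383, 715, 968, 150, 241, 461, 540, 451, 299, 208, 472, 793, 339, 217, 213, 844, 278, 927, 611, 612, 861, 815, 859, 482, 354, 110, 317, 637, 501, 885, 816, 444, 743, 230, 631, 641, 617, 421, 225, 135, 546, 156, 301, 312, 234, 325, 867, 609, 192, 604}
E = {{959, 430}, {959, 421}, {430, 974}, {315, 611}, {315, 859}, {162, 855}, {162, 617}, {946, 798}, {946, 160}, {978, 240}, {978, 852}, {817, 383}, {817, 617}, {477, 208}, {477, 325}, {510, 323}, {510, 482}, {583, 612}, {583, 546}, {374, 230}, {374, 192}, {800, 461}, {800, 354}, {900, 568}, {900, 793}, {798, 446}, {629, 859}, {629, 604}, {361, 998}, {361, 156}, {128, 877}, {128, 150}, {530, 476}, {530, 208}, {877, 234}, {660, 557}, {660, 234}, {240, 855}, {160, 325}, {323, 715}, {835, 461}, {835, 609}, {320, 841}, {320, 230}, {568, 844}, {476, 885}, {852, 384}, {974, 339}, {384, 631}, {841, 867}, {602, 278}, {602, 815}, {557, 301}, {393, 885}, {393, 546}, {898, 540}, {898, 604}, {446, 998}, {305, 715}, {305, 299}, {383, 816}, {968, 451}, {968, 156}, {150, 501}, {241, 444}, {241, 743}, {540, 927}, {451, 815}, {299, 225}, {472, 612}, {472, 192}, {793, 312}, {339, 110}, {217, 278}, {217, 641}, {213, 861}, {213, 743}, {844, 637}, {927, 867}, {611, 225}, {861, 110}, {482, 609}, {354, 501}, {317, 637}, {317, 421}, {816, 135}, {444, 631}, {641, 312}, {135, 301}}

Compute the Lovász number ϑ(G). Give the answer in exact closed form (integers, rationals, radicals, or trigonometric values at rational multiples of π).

Vertex 393 has 2 neighbors: 885, 546.
N(946) = {798, 160}, |N(946)| = 2.
N(885) = {476, 393}, |N(885)| = 2.
deg(900) = 2; N(900) = {568, 793}.
G on 89 vertices is 2-regular; the odd cycle C_{89}.
spec(A) ≈ [2.0, 1.995, 1.9801, 1.9553, 1.9208, 1.8767, 1.8232, 1.7607, 1.6894, 1.6097, 1.522, 1.4266, 1.3242, 1.2152, 1.1001, 0.9796, 0.8541, 0.7244, 0.5911, 0.4549, 0.3164, 0.1763, 0.0353, -0.1058, -0.2465, -0.3859, -0.5233, -0.6582, -0.7898, -0.9174, -1.0405, -1.1584, -1.2705, -1.3763, -1.4752, -1.5668, -1.6506, -1.7261, -1.7931, -1.8511, -1.8999, -1.9393, -1.9689, -1.9888, -1.9988] (distinct, 4 d.p.).
ϑ = −N·λ_min/(λ_max−λ_min) = −89·(-2*cos(pi/89))/(2−(-2*cos(pi/89))) = 89*cos(pi/89)/(cos(pi/89) + 1).
= 44.4861353… (decimal).
44 ≤ 89*cos(pi/89)/(cos(pi/89) + 1) ≤ 45: both strict.

89*cos(pi/89)/(cos(pi/89) + 1)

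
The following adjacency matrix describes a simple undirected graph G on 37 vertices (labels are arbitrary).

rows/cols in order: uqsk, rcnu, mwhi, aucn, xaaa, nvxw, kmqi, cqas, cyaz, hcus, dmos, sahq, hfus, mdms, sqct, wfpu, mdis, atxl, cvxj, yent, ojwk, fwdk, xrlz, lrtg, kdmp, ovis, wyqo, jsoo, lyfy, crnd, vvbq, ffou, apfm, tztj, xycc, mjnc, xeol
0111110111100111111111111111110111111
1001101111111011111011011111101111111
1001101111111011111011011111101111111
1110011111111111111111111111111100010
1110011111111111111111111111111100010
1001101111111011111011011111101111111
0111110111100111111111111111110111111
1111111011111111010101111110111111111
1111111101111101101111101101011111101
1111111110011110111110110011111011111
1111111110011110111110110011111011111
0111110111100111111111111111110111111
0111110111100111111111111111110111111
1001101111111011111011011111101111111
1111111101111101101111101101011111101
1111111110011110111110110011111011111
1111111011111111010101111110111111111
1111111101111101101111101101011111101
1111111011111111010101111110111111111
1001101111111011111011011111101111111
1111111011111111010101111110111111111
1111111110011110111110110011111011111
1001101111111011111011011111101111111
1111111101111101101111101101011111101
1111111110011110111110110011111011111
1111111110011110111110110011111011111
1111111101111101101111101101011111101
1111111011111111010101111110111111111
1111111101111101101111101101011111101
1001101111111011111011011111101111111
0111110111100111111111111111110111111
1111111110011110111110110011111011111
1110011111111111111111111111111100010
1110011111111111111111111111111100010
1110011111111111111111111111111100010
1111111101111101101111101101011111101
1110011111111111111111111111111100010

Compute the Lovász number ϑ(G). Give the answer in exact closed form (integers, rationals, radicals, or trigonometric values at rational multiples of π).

7

N(uqsk) = {rcnu, mwhi, aucn, xaaa, nvxw, cqas, cyaz, hcus, dmos, mdms, sqct, wfpu, mdis, atxl, cvxj, yent, ojwk, fwdk, xrlz, lrtg, kdmp, ovis, wyqo, jsoo, lyfy, crnd, ffou, apfm, tztj, xycc, mjnc, xeol}, |N(uqsk)| = 32.
deg(sqct) = 30; N(sqct) = {uqsk, rcnu, mwhi, aucn, xaaa, nvxw, kmqi, cqas, hcus, dmos, sahq, hfus, mdms, wfpu, mdis, cvxj, yent, ojwk, fwdk, xrlz, kdmp, ovis, jsoo, crnd, vvbq, ffou, apfm, tztj, xycc, xeol}.
Vertex nvxw has 30 neighbors: uqsk, aucn, xaaa, kmqi, cqas, cyaz, hcus, dmos, sahq, hfus, sqct, wfpu, mdis, atxl, cvxj, ojwk, fwdk, lrtg, kdmp, ovis, wyqo, jsoo, lyfy, vvbq, ffou, apfm, tztj, xycc, mjnc, xeol.
Vertex xeol has 31 neighbors: uqsk, rcnu, mwhi, nvxw, kmqi, cqas, cyaz, hcus, dmos, sahq, hfus, mdms, sqct, wfpu, mdis, atxl, cvxj, yent, ojwk, fwdk, xrlz, lrtg, kdmp, ovis, wyqo, jsoo, lyfy, crnd, vvbq, ffou, mjnc.
K_{7,7,7,6,5,5} (perfect); ϑ(G) = α(G) = max{7,7,7,6,5,5} = 7.
Numerically 7.0000000.
Sandwich: α(G)=7 ≤ ϑ(G)=7 ≤ χ(Ḡ)=7 (collapsed).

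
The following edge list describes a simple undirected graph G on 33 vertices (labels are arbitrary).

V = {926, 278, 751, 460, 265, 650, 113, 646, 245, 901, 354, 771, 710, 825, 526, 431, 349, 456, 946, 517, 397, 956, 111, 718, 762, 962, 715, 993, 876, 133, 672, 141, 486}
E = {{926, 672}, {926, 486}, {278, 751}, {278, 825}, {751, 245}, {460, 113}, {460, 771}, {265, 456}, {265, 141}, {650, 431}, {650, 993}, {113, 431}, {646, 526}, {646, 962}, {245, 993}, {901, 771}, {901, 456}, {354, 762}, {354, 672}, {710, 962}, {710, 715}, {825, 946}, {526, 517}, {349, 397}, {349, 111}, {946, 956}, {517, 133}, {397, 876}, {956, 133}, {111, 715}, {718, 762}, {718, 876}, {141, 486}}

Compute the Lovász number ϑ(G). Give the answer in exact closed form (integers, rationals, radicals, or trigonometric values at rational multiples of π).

Vertex 993 has 2 neighbors: 650, 245.
deg(265) = 2; N(265) = {456, 141}.
Vertex 956 has 2 neighbors: 946, 133.
N(650) = {431, 993}, |N(650)| = 2.
Regular of degree 2 on 33 vertices: the odd cycle C_{33}.
Distinct eigenvalues (to 3 d.p.): [2.0, 1.964, 1.857, 1.683, 1.447, 1.16, 0.831, 0.472, 0.095, -0.285, -0.654, -1.0, -1.31, -1.572, -1.778, -1.919, -1.991].
With N=33: ϑ(G) = 33·(-(-1)*2*cos(pi/33))/(2−(-2*cos(pi/33))) = 33*cos(pi/33)/(cos(pi/33) + 1).
= 16.4626… (decimal).
Lovász sandwich 16 ≤ 33*cos(pi/33)/(cos(pi/33) + 1) ≤ 17: both strict.

33*cos(pi/33)/(cos(pi/33) + 1)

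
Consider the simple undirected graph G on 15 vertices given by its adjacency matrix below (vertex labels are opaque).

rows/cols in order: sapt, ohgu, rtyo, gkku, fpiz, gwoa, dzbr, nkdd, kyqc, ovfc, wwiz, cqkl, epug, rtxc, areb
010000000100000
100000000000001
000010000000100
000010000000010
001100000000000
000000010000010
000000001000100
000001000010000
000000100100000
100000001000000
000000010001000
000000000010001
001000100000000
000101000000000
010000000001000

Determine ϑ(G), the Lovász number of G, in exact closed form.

15*cos(pi/15)/(cos(pi/15) + 1)

N(gkku) = {fpiz, rtxc}, |N(gkku)| = 2.
Vertex rtxc has 2 neighbors: gkku, gwoa.
Vertex nkdd has 2 neighbors: gwoa, wwiz.
Vertex areb has 2 neighbors: ohgu, cqkl.
Every vertex has degree 2 (N=15); this is C_{15}, the 15-cycle.
spec(A) ≈ [2.0, 1.827091, 1.338261, 0.618034, -0.209057, -1.0, -1.618034, -1.956295] (distinct, 6 d.p.).
Lovász (edge-transitive): ϑ = −15·(-2*cos(pi/15))/((2)−(-2*cos(pi/15))) = 15*cos(pi/15)/(cos(pi/15) + 1).
ϑ(G) ≈ 7.417148.
Sandwich: α(G)=7 ≤ ϑ(G)=15*cos(pi/15)/(cos(pi/15) + 1) ≤ χ(Ḡ)=8 (both strict).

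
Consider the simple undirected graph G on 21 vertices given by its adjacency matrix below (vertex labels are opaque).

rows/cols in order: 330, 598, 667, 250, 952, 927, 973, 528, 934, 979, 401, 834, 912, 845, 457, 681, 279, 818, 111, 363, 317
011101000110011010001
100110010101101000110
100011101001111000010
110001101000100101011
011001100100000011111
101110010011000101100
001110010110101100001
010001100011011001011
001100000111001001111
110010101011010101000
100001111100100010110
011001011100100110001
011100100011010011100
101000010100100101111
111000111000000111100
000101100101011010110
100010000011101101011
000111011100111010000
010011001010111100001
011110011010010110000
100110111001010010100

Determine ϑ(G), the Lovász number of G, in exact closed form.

6

Vertex 818 has 10 neighbors: 250, 952, 927, 528, 934, 979, 912, 845, 457, 279.
deg(845) = 10; N(845) = {330, 667, 528, 979, 912, 681, 818, 111, 363, 317}.
deg(330) = 10; N(330) = {598, 667, 250, 927, 979, 401, 845, 457, 279, 317}.
deg(681) = 10; N(681) = {250, 927, 973, 979, 834, 845, 457, 279, 111, 363}.
Regular of degree 10 on 21 vertices: Kneser-type, 2-subsets of [7].
spec(A) ≈ [10.0, 1.0, -4.0] (distinct, 3 d.p.).
With N=21: ϑ(G) = 21·(-1*(-4))/(10−(-4)) = 6.
ϑ(G) ≈ 6.000000000.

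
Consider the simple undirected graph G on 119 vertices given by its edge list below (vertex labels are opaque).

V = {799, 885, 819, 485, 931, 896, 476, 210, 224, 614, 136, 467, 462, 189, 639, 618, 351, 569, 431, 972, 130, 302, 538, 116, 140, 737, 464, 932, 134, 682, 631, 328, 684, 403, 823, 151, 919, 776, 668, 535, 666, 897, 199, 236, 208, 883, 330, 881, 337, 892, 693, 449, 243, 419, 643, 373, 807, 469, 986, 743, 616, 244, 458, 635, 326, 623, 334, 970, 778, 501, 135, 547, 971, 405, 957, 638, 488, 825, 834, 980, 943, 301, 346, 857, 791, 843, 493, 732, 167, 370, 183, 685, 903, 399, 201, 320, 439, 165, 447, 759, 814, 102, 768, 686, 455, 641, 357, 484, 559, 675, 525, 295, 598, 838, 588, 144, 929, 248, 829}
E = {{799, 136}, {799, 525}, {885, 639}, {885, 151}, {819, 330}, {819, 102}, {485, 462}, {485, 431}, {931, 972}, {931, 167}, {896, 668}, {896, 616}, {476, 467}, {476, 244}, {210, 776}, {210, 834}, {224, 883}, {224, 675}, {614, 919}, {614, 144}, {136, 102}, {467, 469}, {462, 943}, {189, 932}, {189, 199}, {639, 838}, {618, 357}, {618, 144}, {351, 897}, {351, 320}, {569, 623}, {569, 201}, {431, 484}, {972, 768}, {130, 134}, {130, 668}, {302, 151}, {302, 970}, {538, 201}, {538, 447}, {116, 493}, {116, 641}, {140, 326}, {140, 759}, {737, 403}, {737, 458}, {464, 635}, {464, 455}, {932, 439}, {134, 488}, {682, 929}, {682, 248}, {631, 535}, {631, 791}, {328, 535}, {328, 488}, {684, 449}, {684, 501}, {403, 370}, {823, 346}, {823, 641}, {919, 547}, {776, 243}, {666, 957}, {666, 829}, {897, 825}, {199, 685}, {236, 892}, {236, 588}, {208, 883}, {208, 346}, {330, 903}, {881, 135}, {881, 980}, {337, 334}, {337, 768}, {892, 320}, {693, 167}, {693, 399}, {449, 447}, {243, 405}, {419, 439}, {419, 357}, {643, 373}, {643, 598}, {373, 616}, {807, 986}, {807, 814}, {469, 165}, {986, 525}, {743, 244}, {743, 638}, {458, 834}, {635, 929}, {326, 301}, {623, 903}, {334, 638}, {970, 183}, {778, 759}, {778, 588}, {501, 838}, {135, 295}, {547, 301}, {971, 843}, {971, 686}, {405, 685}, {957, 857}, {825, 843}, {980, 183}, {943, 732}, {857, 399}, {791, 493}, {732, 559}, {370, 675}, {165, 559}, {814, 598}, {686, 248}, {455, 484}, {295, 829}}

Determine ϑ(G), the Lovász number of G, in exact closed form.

deg(130) = 2; N(130) = {134, 668}.
N(643) = {373, 598}, |N(643)| = 2.
N(639) = {885, 838}, |N(639)| = 2.
deg(825) = 2; N(825) = {897, 843}.
G on 119 vertices is 2-regular; this is C_{119}, the 119-cycle.
spec(A) ≈ [2.0, 1.997, 1.989, 1.975, 1.956, 1.931, 1.9, 1.865, 1.824, 1.778, 1.728, 1.672, 1.612, 1.547, 1.478, 1.405, 1.328, 1.247, 1.163, 1.075, 0.985, 0.891, 0.796, 0.698, 0.598, 0.496, 0.393, 0.289, 0.185, 0.079, -0.026, -0.132, -0.237, -0.342, -0.445, -0.547, -0.648, -0.747, -0.844, -0.938, -1.03, -1.119, -1.205, -1.288, -1.367, -1.442, -1.513, -1.58, -1.642, -1.7, -1.754, -1.802, -1.845, -1.883, -1.916, -1.944, -1.966, -1.983, -1.994, -1.999] (distinct, 3 d.p.).
Lovász: ϑ = −119(-2*cos(pi/119))/(2+-(-1)*2*cos(pi/119)) = 119*cos(pi/119)/(cos(pi/119) + 1).
≈ 59.4896316 (to 7 d.p.).
Check 59 ≤ 119*cos(pi/119)/(cos(pi/119) + 1) ≤ 60: both strict.

119*cos(pi/119)/(cos(pi/119) + 1)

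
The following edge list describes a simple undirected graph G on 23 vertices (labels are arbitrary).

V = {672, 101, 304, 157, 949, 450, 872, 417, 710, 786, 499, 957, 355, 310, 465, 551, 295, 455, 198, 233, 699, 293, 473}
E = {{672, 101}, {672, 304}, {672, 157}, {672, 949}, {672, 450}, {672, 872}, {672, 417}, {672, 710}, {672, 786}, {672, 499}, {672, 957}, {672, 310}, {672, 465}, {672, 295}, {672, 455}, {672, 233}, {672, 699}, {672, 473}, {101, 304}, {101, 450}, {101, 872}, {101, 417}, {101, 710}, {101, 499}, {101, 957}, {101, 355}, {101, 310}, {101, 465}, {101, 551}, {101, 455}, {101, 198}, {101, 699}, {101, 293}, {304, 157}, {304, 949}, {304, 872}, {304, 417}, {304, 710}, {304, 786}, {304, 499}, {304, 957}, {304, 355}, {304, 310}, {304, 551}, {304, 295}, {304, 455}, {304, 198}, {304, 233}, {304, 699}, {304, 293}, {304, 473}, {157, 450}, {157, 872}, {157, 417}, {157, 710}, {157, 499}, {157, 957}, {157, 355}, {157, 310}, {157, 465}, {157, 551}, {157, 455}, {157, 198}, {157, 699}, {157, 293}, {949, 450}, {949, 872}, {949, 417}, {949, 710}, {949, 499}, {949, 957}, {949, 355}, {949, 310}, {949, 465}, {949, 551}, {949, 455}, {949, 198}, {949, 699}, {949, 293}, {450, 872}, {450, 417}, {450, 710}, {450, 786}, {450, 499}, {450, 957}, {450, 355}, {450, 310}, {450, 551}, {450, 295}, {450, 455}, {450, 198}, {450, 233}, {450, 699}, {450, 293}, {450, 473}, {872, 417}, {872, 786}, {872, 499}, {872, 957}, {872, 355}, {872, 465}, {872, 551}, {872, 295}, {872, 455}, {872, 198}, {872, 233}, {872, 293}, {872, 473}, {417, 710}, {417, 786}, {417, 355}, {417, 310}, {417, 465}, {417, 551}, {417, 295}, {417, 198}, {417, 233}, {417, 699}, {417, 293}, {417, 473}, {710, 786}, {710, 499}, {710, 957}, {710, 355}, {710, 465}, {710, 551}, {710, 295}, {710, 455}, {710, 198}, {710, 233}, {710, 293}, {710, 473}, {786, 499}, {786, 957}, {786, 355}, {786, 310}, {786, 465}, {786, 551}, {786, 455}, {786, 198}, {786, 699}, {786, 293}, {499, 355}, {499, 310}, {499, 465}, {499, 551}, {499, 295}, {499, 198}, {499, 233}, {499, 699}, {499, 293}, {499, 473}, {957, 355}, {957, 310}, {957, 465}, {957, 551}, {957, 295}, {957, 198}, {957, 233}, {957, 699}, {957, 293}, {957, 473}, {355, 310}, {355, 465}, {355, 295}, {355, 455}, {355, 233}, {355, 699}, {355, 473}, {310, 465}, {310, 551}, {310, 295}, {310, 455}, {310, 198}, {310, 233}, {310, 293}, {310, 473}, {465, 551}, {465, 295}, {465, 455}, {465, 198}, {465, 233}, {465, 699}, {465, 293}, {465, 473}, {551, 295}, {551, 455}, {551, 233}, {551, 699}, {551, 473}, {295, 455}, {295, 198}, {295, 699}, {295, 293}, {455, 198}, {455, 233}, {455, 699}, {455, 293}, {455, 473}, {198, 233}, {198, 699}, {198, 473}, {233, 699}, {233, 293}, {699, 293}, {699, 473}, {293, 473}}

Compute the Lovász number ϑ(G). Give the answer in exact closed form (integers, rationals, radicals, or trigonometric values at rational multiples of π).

Vertex 295 has 16 neighbors: 672, 304, 450, 872, 417, 710, 499, 957, 355, 310, 465, 551, 455, 198, 699, 293.
Vertex 233 has 16 neighbors: 672, 304, 450, 872, 417, 710, 499, 957, 355, 310, 465, 551, 455, 198, 699, 293.
Vertex 949 has 16 neighbors: 672, 304, 450, 872, 417, 710, 499, 957, 355, 310, 465, 551, 455, 198, 699, 293.
N(672) = {101, 304, 157, 949, 450, 872, 417, 710, 786, 499, 957, 310, 465, 295, 455, 233, 699, 473}, |N(672)| = 18.
G = K_{7,5,4,4,3}: α = 7 = χ(Ḡ), so ϑ = 7.
= 7.00000000… (decimal).
Lovász sandwich 7 ≤ 7 ≤ 7: collapsed.

7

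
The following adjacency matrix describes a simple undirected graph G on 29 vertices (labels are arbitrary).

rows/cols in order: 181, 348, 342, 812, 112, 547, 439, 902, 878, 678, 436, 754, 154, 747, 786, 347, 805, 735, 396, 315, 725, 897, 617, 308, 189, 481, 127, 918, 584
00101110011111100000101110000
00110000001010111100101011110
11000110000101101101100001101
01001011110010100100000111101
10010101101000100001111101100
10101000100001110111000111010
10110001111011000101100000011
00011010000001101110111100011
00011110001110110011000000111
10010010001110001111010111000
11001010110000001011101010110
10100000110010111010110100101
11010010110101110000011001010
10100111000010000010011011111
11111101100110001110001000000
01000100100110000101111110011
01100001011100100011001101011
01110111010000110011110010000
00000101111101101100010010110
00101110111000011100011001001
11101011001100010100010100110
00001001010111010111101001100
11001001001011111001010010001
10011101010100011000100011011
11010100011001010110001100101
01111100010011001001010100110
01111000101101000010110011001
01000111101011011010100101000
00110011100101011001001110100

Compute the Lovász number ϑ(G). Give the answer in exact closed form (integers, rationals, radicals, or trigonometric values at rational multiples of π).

N(878) = {812, 112, 547, 439, 436, 754, 154, 786, 347, 396, 315, 127, 918, 584}, |N(878)| = 14.
N(547) = {181, 342, 112, 878, 747, 786, 347, 735, 396, 315, 308, 189, 481, 918}, |N(547)| = 14.
deg(584) = 14; N(584) = {342, 812, 439, 902, 878, 754, 747, 347, 805, 315, 617, 308, 189, 127}.
N(181) = {342, 112, 547, 439, 678, 436, 754, 154, 747, 786, 725, 617, 308, 189}, |N(181)| = 14.
Regular of degree 14 on 29 vertices: strongly regular (29,14,6,7).
Distinct eigenvalues (to 6 d.p.): [14.0, 2.192582, -3.192582].
−29·(-sqrt(29)/2 - 1/2) / ((14)−(-sqrt(29)/2 - 1/2)) = sqrt(29) = ϑ(G).
≈ 5.385164807 (to 9 d.p.).

sqrt(29)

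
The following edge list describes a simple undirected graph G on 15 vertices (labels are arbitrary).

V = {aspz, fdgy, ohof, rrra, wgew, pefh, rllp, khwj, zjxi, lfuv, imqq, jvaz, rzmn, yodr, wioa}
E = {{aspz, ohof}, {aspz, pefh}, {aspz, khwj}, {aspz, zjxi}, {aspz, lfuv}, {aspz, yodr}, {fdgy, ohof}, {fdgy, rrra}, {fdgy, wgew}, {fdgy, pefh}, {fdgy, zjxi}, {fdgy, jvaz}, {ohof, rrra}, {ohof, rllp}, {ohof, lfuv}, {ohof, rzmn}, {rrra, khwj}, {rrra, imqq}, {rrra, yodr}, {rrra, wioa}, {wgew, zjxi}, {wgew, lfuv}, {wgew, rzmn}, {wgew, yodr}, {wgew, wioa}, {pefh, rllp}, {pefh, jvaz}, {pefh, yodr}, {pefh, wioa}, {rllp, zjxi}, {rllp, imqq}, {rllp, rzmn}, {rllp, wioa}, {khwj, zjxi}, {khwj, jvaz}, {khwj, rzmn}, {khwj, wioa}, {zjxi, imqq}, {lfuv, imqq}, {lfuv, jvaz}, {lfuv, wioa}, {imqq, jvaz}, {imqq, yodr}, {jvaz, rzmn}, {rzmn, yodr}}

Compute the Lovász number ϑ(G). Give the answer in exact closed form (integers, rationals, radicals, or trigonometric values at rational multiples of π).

N(lfuv) = {aspz, ohof, wgew, imqq, jvaz, wioa}, |N(lfuv)| = 6.
N(khwj) = {aspz, rrra, zjxi, jvaz, rzmn, wioa}, |N(khwj)| = 6.
N(pefh) = {aspz, fdgy, rllp, jvaz, yodr, wioa}, |N(pefh)| = 6.
N(rzmn) = {ohof, wgew, rllp, khwj, jvaz, yodr}, |N(rzmn)| = 6.
Regular of degree 6 on 15 vertices: Kneser-type, 2-subsets of [6].
A has 3 distinct eigenvalues ≈ [6.0, 1.0, -3.0].
λ_max=6, λ_min=-3; ϑ = −15·λ_min/(λ_max−λ_min) = 5.
ϑ(G) ≈ 5.0000.

5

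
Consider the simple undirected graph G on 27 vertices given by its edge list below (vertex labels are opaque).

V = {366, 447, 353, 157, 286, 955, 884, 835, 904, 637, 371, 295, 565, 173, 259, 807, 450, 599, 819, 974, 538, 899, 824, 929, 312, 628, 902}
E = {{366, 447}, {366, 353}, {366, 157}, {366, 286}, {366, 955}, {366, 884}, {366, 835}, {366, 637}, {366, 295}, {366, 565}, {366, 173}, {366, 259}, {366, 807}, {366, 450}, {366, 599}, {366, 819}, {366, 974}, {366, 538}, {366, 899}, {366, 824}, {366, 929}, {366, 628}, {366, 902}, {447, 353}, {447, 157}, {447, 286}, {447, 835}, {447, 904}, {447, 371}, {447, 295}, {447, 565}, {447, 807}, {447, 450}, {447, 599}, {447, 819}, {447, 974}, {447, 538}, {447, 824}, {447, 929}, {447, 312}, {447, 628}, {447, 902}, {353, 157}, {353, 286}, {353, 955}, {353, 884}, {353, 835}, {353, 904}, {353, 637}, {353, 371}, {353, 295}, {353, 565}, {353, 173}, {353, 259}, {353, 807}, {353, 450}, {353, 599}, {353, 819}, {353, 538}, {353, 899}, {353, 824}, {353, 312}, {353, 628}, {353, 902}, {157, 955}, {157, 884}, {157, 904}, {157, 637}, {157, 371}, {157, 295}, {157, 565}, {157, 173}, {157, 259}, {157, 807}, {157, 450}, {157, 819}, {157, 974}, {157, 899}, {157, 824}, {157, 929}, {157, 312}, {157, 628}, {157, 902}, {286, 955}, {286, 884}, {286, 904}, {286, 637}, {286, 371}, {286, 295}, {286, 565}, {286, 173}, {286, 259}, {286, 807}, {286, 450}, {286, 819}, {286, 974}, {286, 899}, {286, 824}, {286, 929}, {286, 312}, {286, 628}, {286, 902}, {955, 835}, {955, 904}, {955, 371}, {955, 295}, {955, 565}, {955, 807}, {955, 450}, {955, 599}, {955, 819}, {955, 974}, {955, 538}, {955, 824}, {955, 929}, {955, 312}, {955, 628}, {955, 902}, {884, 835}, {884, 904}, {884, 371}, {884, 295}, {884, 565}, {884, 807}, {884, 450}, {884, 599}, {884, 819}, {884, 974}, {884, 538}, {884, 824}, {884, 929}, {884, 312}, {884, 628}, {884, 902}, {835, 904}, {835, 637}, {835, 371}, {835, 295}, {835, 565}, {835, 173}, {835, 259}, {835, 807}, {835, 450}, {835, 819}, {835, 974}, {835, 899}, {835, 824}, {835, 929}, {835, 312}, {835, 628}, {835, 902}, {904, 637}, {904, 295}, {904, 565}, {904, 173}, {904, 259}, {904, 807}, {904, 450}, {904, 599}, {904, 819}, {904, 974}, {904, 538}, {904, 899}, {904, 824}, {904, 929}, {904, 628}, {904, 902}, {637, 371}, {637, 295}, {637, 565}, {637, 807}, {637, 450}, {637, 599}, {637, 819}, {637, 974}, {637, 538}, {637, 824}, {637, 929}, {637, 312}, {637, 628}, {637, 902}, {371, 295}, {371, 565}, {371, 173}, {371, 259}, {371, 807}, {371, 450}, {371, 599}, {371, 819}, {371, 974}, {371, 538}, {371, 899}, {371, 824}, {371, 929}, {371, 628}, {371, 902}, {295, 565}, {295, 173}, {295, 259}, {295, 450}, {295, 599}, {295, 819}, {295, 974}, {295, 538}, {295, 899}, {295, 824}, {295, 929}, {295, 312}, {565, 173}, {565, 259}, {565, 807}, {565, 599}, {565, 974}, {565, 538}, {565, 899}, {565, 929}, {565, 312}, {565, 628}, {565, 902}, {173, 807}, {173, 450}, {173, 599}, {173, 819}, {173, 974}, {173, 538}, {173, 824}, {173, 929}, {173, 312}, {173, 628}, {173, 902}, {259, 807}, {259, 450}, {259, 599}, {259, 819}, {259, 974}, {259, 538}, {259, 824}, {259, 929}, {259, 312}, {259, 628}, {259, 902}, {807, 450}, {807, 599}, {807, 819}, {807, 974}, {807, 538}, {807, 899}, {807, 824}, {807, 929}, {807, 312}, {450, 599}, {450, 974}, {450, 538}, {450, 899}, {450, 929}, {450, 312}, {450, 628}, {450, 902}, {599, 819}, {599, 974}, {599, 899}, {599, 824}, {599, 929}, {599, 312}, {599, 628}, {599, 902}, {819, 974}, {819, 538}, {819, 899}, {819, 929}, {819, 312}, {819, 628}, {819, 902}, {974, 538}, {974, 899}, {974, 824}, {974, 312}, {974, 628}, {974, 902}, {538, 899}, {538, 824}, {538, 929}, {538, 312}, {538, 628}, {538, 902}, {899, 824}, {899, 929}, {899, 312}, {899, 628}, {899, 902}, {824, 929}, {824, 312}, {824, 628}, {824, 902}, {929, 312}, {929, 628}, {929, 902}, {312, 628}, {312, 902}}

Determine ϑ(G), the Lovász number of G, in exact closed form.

deg(819) = 23; N(819) = {366, 447, 353, 157, 286, 955, 884, 835, 904, 637, 371, 295, 173, 259, 807, 599, 974, 538, 899, 929, 312, 628, 902}.
Vertex 366 has 23 neighbors: 447, 353, 157, 286, 955, 884, 835, 637, 295, 565, 173, 259, 807, 450, 599, 819, 974, 538, 899, 824, 929, 628, 902.
N(835) = {366, 447, 353, 955, 884, 904, 637, 371, 295, 565, 173, 259, 807, 450, 819, 974, 899, 824, 929, 312, 628, 902}, |N(835)| = 22.
N(955) = {366, 353, 157, 286, 835, 904, 371, 295, 565, 807, 450, 599, 819, 974, 538, 824, 929, 312, 628, 902}, |N(955)| = 20.
Complete multipartite on [7, 5, 4, 4, 4, 3]: sandwich collapses at ϑ=7.
ϑ(G) ≈ 7.00000.
7 ≤ 7 ≤ 7: collapsed.

7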